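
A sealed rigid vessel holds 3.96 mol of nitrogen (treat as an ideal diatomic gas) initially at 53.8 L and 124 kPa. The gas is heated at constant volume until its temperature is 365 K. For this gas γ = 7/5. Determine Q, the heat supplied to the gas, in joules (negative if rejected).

T₁ = P₁V₁/(nR) = 124×53.8/(3.96×8.314) = 203 K.
Isochoric: V stays 53.8 L; P/T = const ⇒ T₂ = 365 K, P₂ = 223 kPa.
W = 0 (no volume change).
ΔU = nCvΔT = 3.96×20.8×(365−203) = 13400 J.
Q = ΔU = 13400 J.

13400 J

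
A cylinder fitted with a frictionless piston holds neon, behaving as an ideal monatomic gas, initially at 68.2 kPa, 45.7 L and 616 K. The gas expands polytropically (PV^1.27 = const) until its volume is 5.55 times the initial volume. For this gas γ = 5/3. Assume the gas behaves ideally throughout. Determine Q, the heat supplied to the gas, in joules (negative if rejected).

2540 J

n = P₁V₁/(RT₁) = 68.2×45.7/(8.314×616) = 0.609 mol.
Polytropic n=1.27: T₂ = T₁(V₁/V₂)^(n−1) = 616×(0.180)^0.27 = 388 K; P₂ = P₁(V₁/V₂)^n = 7.74 kPa.
W = (P₁V₁−P₂V₂)/(n−1) = (68.2×45.7−7.74×254)/0.27 = 4280 J.
ΔU = nCvΔT = 0.609×12.5×(388−616) = -1730 J.
Q = ΔU + W = 2540 J.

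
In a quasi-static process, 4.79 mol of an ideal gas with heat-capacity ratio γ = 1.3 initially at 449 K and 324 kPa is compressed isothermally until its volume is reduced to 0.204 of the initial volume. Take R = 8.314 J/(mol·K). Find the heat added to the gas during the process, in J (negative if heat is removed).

V₁ = nRT₁/P₁ = 4.79×8.314×449/324 = 55.2 L.
Isothermal: T stays 449 K; PV = const ⇒ V₂ = 11.3 L, P₂ = 1590 kPa.
ΔU = 0 (ideal gas, T constant).
W = nRT ln(V₂/V₁) = 4.79×8.314×449×ln(0.204) = -28400 J.
Q = ΔU + W = -28400 J.

-28400 J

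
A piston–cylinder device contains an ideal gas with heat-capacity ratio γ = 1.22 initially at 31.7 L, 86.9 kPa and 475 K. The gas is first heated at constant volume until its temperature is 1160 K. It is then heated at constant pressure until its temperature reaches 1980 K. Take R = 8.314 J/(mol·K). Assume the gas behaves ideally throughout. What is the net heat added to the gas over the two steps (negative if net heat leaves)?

44400 J

n = P₁V₁/(RT₁) = 86.9×31.7/(8.314×475) = 0.698 mol.
Step 1 — Isochoric: V stays 31.7 L; P/T = const ⇒ T₂ = 1160 K, P₂ = 212 kPa.
W = 0 (no volume change).
ΔU = nCvΔT = 0.698×37.8×(1160−475) = 18100 J.
Q = ΔU = 18100 J.
State after step 1: P = 212 kPa, V = 31.7 L, T = 1160 K.
Step 2 — Isobaric: P stays 212 kPa; V/T = const ⇒ T₂ = 1980 K, V₂ = 54.1 L.
W = PΔV = 212×(54.1−31.7) kPa·L = 4760 J.
ΔU = nCvΔT = 0.698×37.8×(1980−1160) = 21600 J.
Q = ΔU + W = nCpΔT = 26400 J.
Net over both steps: W = 4760 J, Q = 44400 J, ΔU = 39700 J.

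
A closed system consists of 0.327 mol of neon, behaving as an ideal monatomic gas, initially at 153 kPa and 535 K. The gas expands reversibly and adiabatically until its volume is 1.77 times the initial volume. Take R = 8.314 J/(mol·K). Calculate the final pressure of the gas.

V₁ = nRT₁/P₁ = 0.327×8.314×535/153 = 9.51 L.
Adiabatic: TV^(γ−1) = const ⇒ T₂ = 535×(0.565)^0.667 = 366 K; PV^γ = const ⇒ P₂ = 59.1 kPa.

59.1 kPa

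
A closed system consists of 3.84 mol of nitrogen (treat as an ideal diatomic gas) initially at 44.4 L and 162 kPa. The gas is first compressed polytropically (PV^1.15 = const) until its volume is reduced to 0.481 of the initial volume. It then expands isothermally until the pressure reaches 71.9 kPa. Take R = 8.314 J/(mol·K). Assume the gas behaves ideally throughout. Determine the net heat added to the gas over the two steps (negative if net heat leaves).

9800 J

T₁ = P₁V₁/(nR) = 162×44.4/(3.84×8.314) = 225 K.
Step 1 — Polytropic n=1.15: T₂ = T₁(V₁/V₂)^(n−1) = 225×(2.08)^0.15 = 251 K; P₂ = P₁(V₁/V₂)^n = 376 kPa.
W = (P₁V₁−P₂V₂)/(n−1) = (162×44.4−376×21.4)/0.15 = -5560 J.
ΔU = nCvΔT = 3.84×20.8×(251−225) = 2090 J.
Q = ΔU + W = -3480 J.
State after step 1: P = 376 kPa, V = 21.4 L, T = 251 K.
Step 2 — Isothermal: T stays 251 K; PV = const ⇒ V₂ = 112 L, P₂ = 71.9 kPa.
ΔU = 0 (ideal gas, T constant).
W = nRT ln(V₂/V₁) = 3.84×8.314×251×ln(5.23) = 13300 J.
Q = ΔU + W = 13300 J.
Net over both steps: W = 7710 J, Q = 9800 J, ΔU = 2090 J.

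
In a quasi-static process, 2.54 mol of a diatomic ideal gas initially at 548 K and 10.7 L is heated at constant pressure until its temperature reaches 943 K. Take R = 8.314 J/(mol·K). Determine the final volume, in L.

P₁ = nRT₁/V₁ = 2.54×8.314×548/10.7 = 1080 kPa.
Isobaric: P stays 1080 kPa; V/T = const ⇒ T₂ = 943 K, V₂ = 18.4 L.

18.4 L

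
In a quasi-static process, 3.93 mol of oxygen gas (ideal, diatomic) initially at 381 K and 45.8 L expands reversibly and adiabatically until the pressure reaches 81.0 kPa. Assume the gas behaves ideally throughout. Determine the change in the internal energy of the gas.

P₁ = nRT₁/V₁ = 3.93×8.314×381/45.8 = 272 kPa.
Adiabatic: T₂/T₁ = (P₂/P₁)^((γ−1)/γ) ⇒ T₂ = 381×(0.298)^0.286 = 270 K; V₂ = 109 L.
For an ideal gas ΔU = nCvΔT with Cv = (5/2)R = 20.8 J/(mol·K).
ΔU = 3.93×20.8×(270−381) = -9100 J.

-9100 J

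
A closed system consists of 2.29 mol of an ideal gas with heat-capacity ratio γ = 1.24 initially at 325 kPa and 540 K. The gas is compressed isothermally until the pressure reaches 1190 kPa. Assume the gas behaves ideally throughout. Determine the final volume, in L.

V₁ = nRT₁/P₁ = 2.29×8.314×540/325 = 31.6 L.
Isothermal: T stays 540 K; PV = const ⇒ V₂ = 8.64 L, P₂ = 1190 kPa.

8.64 L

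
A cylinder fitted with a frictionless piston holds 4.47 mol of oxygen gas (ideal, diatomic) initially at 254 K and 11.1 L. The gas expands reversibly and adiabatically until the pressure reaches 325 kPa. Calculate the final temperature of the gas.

P₁ = nRT₁/V₁ = 4.47×8.314×254/11.1 = 850 kPa.
Adiabatic: T₂/T₁ = (P₂/P₁)^((γ−1)/γ) ⇒ T₂ = 254×(0.382)^0.286 = 193 K; V₂ = 22.1 L.

193 K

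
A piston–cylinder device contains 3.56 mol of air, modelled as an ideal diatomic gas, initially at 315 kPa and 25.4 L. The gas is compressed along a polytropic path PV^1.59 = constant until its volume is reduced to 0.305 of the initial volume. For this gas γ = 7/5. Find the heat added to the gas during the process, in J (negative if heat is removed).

6540 J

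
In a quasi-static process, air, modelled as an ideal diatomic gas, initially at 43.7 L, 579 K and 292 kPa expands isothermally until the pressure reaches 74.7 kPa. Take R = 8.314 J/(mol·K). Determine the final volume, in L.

171 L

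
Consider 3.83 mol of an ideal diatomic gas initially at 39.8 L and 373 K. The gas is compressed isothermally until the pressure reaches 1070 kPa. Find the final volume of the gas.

11.1 L

P₁ = nRT₁/V₁ = 3.83×8.314×373/39.8 = 298 kPa.
Isothermal: T stays 373 K; PV = const ⇒ V₂ = 11.1 L, P₂ = 1070 kPa.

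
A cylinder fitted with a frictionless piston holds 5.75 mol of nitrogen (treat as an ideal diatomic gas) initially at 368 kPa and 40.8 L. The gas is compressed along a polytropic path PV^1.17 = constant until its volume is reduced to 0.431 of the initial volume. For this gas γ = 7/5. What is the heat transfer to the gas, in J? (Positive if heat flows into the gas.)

-7810 J

T₁ = P₁V₁/(nR) = 368×40.8/(5.75×8.314) = 314 K.
Polytropic n=1.17: T₂ = T₁(V₁/V₂)^(n−1) = 314×(2.32)^0.17 = 362 K; P₂ = P₁(V₁/V₂)^n = 985 kPa.
W = (P₁V₁−P₂V₂)/(n−1) = (368×40.8−985×17.6)/0.17 = -13600 J.
ΔU = nCvΔT = 5.75×20.8×(362−314) = 5770 J.
Q = ΔU + W = -7810 J.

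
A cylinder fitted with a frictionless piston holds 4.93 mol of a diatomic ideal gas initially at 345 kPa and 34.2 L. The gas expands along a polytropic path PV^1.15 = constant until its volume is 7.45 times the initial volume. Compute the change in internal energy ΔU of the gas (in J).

-7670 J

T₁ = P₁V₁/(nR) = 345×34.2/(4.93×8.314) = 288 K.
Polytropic n=1.15: T₂ = T₁(V₁/V₂)^(n−1) = 288×(0.134)^0.15 = 213 K; P₂ = P₁(V₁/V₂)^n = 34.3 kPa.
For an ideal gas ΔU = nCvΔT with Cv = (5/2)R = 20.8 J/(mol·K).
ΔU = 4.93×20.8×(213−288) = -7670 J.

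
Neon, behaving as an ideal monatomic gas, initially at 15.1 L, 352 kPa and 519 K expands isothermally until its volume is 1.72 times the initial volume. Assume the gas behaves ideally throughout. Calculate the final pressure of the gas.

Isothermal: T stays 519 K; PV = const ⇒ V₂ = 26.0 L, P₂ = 205 kPa.

205 kPa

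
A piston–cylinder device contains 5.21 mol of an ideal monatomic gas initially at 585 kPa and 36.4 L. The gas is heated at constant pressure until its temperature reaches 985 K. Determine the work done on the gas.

T₁ = P₁V₁/(nR) = 585×36.4/(5.21×8.314) = 492 K.
Isobaric: P stays 585 kPa; V/T = const ⇒ T₂ = 985 K, V₂ = 72.9 L.
W = PΔV = 585×(72.9−36.4) kPa·L = 21400 J.
Work done on the gas = −W_by = -21400 J.

-21400 J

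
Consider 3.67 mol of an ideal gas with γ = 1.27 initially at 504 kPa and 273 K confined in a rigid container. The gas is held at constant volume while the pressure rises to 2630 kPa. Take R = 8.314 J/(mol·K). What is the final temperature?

V₁ = nRT₁/P₁ = 3.67×8.314×273/504 = 16.5 L.
Isochoric: V stays 16.5 L; P/T = const ⇒ T₂ = 1420 K, P₂ = 2630 kPa.

1420 K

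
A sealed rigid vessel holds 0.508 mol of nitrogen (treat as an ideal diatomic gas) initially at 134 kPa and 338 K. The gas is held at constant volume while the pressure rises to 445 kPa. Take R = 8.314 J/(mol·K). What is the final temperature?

1120 K

V₁ = nRT₁/P₁ = 0.508×8.314×338/134 = 10.7 L.
Isochoric: V stays 10.7 L; P/T = const ⇒ T₂ = 1120 K, P₂ = 445 kPa.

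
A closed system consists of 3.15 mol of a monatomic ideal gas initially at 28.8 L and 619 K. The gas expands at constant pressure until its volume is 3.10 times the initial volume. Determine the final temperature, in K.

1920 K

P₁ = nRT₁/V₁ = 3.15×8.314×619/28.8 = 563 kPa.
Isobaric: P stays 563 kPa; V/T = const ⇒ T₂ = 1920 K, V₂ = 89.3 L.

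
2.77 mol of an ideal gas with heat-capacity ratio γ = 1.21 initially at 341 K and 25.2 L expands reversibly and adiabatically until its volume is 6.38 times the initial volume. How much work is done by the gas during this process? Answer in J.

12100 J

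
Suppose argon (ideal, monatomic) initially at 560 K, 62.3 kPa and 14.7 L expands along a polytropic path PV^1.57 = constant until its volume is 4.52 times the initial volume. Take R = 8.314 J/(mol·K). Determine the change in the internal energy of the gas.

-792 J

n = P₁V₁/(RT₁) = 62.3×14.7/(8.314×560) = 0.197 mol.
Polytropic n=1.57: T₂ = T₁(V₁/V₂)^(n−1) = 560×(0.221)^0.57 = 237 K; P₂ = P₁(V₁/V₂)^n = 5.83 kPa.
For an ideal gas ΔU = nCvΔT with Cv = (3/2)R = 12.5 J/(mol·K).
ΔU = 0.197×12.5×(237−560) = -792 J.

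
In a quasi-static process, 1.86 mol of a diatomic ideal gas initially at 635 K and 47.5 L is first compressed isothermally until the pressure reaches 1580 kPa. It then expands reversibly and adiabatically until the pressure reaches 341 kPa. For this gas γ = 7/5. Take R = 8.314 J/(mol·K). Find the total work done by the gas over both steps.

P₁ = nRT₁/V₁ = 1.86×8.314×635/47.5 = 207 kPa.
Step 1 — Isothermal: T stays 635 K; PV = const ⇒ V₂ = 6.21 L, P₂ = 1580 kPa.
ΔU = 0 (ideal gas, T constant).
W = nRT ln(V₂/V₁) = 1.86×8.314×635×ln(0.131) = -20000 J.
Q = ΔU + W = -20000 J.
State after step 1: P = 1580 kPa, V = 6.21 L, T = 635 K.
Step 2 — Adiabatic: T₂/T₁ = (P₂/P₁)^((γ−1)/γ) ⇒ T₂ = 635×(0.216)^0.286 = 410 K; V₂ = 18.6 L.
ΔU = nCvΔT = 1.86×20.8×(410−635) = -8710 J.
Q = 0 for an adiabatic process, so W = −ΔU = 8710 J.
Net over both steps: W = -11300 J, Q = -20000 J, ΔU = -8710 J.

-11300 J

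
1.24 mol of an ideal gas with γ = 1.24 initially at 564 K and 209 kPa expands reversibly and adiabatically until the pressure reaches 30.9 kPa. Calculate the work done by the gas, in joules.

V₁ = nRT₁/P₁ = 1.24×8.314×564/209 = 27.8 L.
Adiabatic: T₂/T₁ = (P₂/P₁)^((γ−1)/γ) ⇒ T₂ = 564×(0.148)^0.194 = 390 K; V₂ = 130 L.
ΔU = nCvΔT = 1.24×34.6×(390−564) = -7490 J.
Q = 0 for an adiabatic process, so W = −ΔU = 7490 J.

7490 J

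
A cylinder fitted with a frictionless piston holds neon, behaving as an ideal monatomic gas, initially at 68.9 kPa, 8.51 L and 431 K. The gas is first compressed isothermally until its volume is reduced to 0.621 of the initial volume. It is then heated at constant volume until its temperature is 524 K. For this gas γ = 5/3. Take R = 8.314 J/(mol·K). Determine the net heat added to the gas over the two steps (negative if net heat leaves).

n = P₁V₁/(RT₁) = 68.9×8.51/(8.314×431) = 0.164 mol.
Step 1 — Isothermal: T stays 431 K; PV = const ⇒ V₂ = 5.28 L, P₂ = 111 kPa.
ΔU = 0 (ideal gas, T constant).
W = nRT ln(V₂/V₁) = 0.164×8.314×431×ln(0.621) = -279 J.
Q = ΔU + W = -279 J.
State after step 1: P = 111 kPa, V = 5.28 L, T = 431 K.
Step 2 — Isochoric: V stays 5.28 L; P/T = const ⇒ T₂ = 524 K, P₂ = 135 kPa.
W = 0 (no volume change).
ΔU = nCvΔT = 0.164×12.5×(524−431) = 190 J.
Q = ΔU = 190 J.
Net over both steps: W = -279 J, Q = -89.6 J, ΔU = 190 J.

-89.6 J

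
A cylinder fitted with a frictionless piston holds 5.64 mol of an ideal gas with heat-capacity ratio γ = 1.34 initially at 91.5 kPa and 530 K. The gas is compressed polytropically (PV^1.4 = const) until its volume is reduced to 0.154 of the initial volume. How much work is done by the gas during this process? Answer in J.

V₁ = nRT₁/P₁ = 5.64×8.314×530/91.5 = 272 L.
Polytropic n=1.4: T₂ = T₁(V₁/V₂)^(n−1) = 530×(6.49)^0.40 = 1120 K; P₂ = P₁(V₁/V₂)^n = 1260 kPa.
W = (P₁V₁−P₂V₂)/(n−1) = (91.5×272−1260×41.8)/0.40 = -69200 J.

-69200 J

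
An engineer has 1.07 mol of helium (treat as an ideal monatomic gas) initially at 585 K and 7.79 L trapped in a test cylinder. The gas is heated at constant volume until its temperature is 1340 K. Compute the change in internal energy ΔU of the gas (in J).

P₁ = nRT₁/V₁ = 1.07×8.314×585/7.79 = 668 kPa.
Isochoric: V stays 7.79 L; P/T = const ⇒ T₂ = 1340 K, P₂ = 1530 kPa.
For an ideal gas ΔU = nCvΔT with Cv = (3/2)R = 12.5 J/(mol·K).
ΔU = 1.07×12.5×(1340−585) = 10100 J.

10100 J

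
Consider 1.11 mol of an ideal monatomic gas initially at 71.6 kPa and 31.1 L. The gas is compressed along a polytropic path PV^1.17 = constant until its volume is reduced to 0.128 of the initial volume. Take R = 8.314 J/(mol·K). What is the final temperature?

342 K

T₁ = P₁V₁/(nR) = 71.6×31.1/(1.11×8.314) = 241 K.
Polytropic n=1.17: T₂ = T₁(V₁/V₂)^(n−1) = 241×(7.81)^0.17 = 342 K; P₂ = P₁(V₁/V₂)^n = 793 kPa.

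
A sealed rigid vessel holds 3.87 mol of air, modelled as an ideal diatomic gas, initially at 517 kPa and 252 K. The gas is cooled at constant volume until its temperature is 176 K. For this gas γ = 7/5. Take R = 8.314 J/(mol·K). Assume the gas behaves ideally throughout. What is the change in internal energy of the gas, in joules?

V₁ = nRT₁/P₁ = 3.87×8.314×252/517 = 15.7 L.
Isochoric: V stays 15.7 L; P/T = const ⇒ T₂ = 176 K, P₂ = 361 kPa.
For an ideal gas ΔU = nCvΔT with Cv = (5/2)R = 20.8 J/(mol·K).
ΔU = 3.87×20.8×(176−252) = -6110 J.

-6110 J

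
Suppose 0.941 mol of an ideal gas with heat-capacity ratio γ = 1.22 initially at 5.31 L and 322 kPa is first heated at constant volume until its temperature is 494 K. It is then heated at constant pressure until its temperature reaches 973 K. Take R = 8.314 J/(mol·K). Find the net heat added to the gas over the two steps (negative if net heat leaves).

30600 J

T₁ = P₁V₁/(nR) = 322×5.31/(0.941×8.314) = 219 K.
Step 1 — Isochoric: V stays 5.31 L; P/T = const ⇒ T₂ = 494 K, P₂ = 728 kPa.
W = 0 (no volume change).
ΔU = nCvΔT = 0.941×37.8×(494−219) = 9800 J.
Q = ΔU = 9800 J.
State after step 1: P = 728 kPa, V = 5.31 L, T = 494 K.
Step 2 — Isobaric: P stays 728 kPa; V/T = const ⇒ T₂ = 973 K, V₂ = 10.5 L.
W = PΔV = 728×(10.5−5.31) kPa·L = 3750 J.
ΔU = nCvΔT = 0.941×37.8×(973−494) = 17000 J.
Q = ΔU + W = nCpΔT = 20800 J.
Net over both steps: W = 3750 J, Q = 30600 J, ΔU = 26800 J.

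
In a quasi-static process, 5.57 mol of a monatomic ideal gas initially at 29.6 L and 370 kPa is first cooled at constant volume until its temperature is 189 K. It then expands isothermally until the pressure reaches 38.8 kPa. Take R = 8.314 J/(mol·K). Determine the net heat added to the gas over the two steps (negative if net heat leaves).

14500 J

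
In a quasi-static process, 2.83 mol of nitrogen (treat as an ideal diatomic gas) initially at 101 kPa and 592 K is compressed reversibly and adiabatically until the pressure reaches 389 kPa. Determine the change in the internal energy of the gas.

V₁ = nRT₁/P₁ = 2.83×8.314×592/101 = 138 L.
Adiabatic: T₂/T₁ = (P₂/P₁)^((γ−1)/γ) ⇒ T₂ = 592×(3.85)^0.286 = 870 K; V₂ = 52.6 L.
For an ideal gas ΔU = nCvΔT with Cv = (5/2)R = 20.8 J/(mol·K).
ΔU = 2.83×20.8×(870−592) = 16400 J.

16400 J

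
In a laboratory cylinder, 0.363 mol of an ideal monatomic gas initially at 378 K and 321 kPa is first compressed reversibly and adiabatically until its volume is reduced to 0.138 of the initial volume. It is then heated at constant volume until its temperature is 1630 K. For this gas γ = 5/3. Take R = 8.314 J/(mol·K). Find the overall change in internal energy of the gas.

5670 J

V₁ = nRT₁/P₁ = 0.363×8.314×378/321 = 3.55 L.
Step 1 — Adiabatic: TV^(γ−1) = const ⇒ T₂ = 378×(7.25)^0.667 = 1420 K; PV^γ = const ⇒ P₂ = 8710 kPa.
ΔU = nCvΔT = 0.363×12.5×(1420−378) = 4700 J.
Q = 0 for an adiabatic process, so W = −ΔU = -4700 J.
State after step 1: P = 8710 kPa, V = 0.490 L, T = 1420 K.
Step 2 — Isochoric: V stays 0.490 L; P/T = const ⇒ T₂ = 1630 K, P₂ = 10000 kPa.
W = 0 (no volume change).
ΔU = nCvΔT = 0.363×12.5×(1630−1420) = 971 J.
Q = ΔU = 971 J.
Net over both steps: W = -4700 J, Q = 971 J, ΔU = 5670 J.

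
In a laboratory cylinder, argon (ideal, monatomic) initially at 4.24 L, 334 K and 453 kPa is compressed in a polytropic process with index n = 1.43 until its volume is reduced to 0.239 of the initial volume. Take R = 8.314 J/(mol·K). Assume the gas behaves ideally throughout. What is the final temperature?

618 K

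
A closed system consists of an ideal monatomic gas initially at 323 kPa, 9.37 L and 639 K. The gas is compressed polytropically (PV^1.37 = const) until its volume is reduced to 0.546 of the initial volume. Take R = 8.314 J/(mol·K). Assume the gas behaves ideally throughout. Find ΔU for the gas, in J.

n = P₁V₁/(RT₁) = 323×9.37/(8.314×639) = 0.570 mol.
Polytropic n=1.37: T₂ = T₁(V₁/V₂)^(n−1) = 639×(1.83)^0.37 = 799 K; P₂ = P₁(V₁/V₂)^n = 740 kPa.
For an ideal gas ΔU = nCvΔT with Cv = (3/2)R = 12.5 J/(mol·K).
ΔU = 0.570×12.5×(799−639) = 1140 J.

1140 J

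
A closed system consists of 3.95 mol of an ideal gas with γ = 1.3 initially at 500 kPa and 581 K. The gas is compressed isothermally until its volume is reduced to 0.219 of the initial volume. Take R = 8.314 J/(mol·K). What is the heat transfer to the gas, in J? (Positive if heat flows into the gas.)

-29000 J

V₁ = nRT₁/P₁ = 3.95×8.314×581/500 = 38.2 L.
Isothermal: T stays 581 K; PV = const ⇒ V₂ = 8.36 L, P₂ = 2280 kPa.
ΔU = 0 (ideal gas, T constant).
W = nRT ln(V₂/V₁) = 3.95×8.314×581×ln(0.219) = -29000 J.
Q = ΔU + W = -29000 J.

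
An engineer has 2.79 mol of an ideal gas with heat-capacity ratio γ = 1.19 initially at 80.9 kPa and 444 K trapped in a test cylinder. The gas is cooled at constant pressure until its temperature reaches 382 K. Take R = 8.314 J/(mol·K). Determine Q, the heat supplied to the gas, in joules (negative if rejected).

V₁ = nRT₁/P₁ = 2.79×8.314×444/80.9 = 127 L.
Isobaric: P stays 80.9 kPa; V/T = const ⇒ T₂ = 382 K, V₂ = 110 L.
W = PΔV = 80.9×(110−127) kPa·L = -1440 J.
ΔU = nCvΔT = 2.79×43.8×(382−444) = -7570 J.
Q = ΔU + W = nCpΔT = -9010 J.

-9010 J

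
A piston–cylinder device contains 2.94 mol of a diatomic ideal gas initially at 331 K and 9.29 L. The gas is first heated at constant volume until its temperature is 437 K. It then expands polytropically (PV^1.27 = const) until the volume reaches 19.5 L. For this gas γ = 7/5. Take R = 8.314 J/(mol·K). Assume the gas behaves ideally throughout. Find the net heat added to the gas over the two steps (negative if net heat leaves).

8810 J

P₁ = nRT₁/V₁ = 2.94×8.314×331/9.29 = 871 kPa.
Step 1 — Isochoric: V stays 9.29 L; P/T = const ⇒ T₂ = 437 K, P₂ = 1150 kPa.
W = 0 (no volume change).
ΔU = nCvΔT = 2.94×20.8×(437−331) = 6480 J.
Q = ΔU = 6480 J.
State after step 1: P = 1150 kPa, V = 9.29 L, T = 437 K.
Step 2 — Polytropic n=1.27: T₂ = T₁(V₁/V₂)^(n−1) = 437×(0.476)^0.27 = 358 K; P₂ = P₁(V₁/V₂)^n = 448 kPa.
W = (P₁V₁−P₂V₂)/(n−1) = (1150×9.29−448×19.5)/0.27 = 7180 J.
ΔU = nCvΔT = 2.94×20.8×(358−437) = -4840 J.
Q = ΔU + W = 2330 J.
Net over both steps: W = 7180 J, Q = 8810 J, ΔU = 1630 J.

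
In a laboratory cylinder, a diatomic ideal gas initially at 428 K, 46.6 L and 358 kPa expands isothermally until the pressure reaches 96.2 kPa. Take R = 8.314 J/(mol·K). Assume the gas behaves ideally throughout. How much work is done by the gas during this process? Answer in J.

21900 J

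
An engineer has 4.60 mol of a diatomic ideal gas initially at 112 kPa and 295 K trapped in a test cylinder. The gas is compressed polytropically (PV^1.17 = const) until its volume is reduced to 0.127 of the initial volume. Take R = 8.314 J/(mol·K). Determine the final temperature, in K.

V₁ = nRT₁/P₁ = 4.60×8.314×295/112 = 101 L.
Polytropic n=1.17: T₂ = T₁(V₁/V₂)^(n−1) = 295×(7.87)^0.17 = 419 K; P₂ = P₁(V₁/V₂)^n = 1250 kPa.

419 K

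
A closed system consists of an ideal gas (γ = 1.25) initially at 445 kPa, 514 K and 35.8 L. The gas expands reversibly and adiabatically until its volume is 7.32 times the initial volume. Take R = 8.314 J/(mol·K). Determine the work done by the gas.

n = P₁V₁/(RT₁) = 445×35.8/(8.314×514) = 3.73 mol.
Adiabatic: TV^(γ−1) = const ⇒ T₂ = 514×(0.137)^0.250 = 312 K; PV^γ = const ⇒ P₂ = 37.0 kPa.
ΔU = nCvΔT = 3.73×33.3×(312−514) = -25000 J.
Q = 0 for an adiabatic process, so W = −ΔU = 25000 J.

25000 J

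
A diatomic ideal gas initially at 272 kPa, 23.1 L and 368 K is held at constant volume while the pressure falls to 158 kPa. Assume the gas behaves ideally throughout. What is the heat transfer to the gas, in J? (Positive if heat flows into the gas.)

n = P₁V₁/(RT₁) = 272×23.1/(8.314×368) = 2.05 mol.
Isochoric: V stays 23.1 L; P/T = const ⇒ T₂ = 214 K, P₂ = 158 kPa.
W = 0 (no volume change).
ΔU = nCvΔT = 2.05×20.8×(214−368) = -6580 J.
Q = ΔU = -6580 J.

-6580 J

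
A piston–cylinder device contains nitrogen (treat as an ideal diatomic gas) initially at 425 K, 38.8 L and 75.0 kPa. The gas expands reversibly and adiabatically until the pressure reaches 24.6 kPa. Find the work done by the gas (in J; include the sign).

1980 J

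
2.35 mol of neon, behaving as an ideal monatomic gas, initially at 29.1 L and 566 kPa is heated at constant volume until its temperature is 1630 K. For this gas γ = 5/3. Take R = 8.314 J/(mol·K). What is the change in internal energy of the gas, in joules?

T₁ = P₁V₁/(nR) = 566×29.1/(2.35×8.314) = 843 K.
Isochoric: V stays 29.1 L; P/T = const ⇒ T₂ = 1630 K, P₂ = 1090 kPa.
For an ideal gas ΔU = nCvΔT with Cv = (3/2)R = 12.5 J/(mol·K).
ΔU = 2.35×12.5×(1630−843) = 23100 J.

23100 J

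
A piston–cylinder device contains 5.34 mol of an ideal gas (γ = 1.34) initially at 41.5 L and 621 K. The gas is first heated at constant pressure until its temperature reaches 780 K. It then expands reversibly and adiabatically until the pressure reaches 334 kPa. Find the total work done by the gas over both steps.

23400 J

P₁ = nRT₁/V₁ = 5.34×8.314×621/41.5 = 664 kPa.
Step 1 — Isobaric: P stays 664 kPa; V/T = const ⇒ T₂ = 780 K, V₂ = 52.1 L.
W = PΔV = 664×(52.1−41.5) kPa·L = 7060 J.
ΔU = nCvΔT = 5.34×24.5×(780−621) = 20800 J.
Q = ΔU + W = nCpΔT = 27800 J.
State after step 1: P = 664 kPa, V = 52.1 L, T = 780 K.
Step 2 — Adiabatic: T₂/T₁ = (P₂/P₁)^((γ−1)/γ) ⇒ T₂ = 780×(0.503)^0.254 = 655 K; V₂ = 87.1 L.
ΔU = nCvΔT = 5.34×24.5×(655−780) = -16300 J.
Q = 0 for an adiabatic process, so W = −ΔU = 16300 J.
Net over both steps: W = 23400 J, Q = 27800 J, ΔU = 4450 J.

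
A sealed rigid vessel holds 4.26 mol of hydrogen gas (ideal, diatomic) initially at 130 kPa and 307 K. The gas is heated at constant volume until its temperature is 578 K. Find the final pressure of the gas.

V₁ = nRT₁/P₁ = 4.26×8.314×307/130 = 83.6 L.
Isochoric: V stays 83.6 L; P/T = const ⇒ T₂ = 578 K, P₂ = 245 kPa.

245 kPa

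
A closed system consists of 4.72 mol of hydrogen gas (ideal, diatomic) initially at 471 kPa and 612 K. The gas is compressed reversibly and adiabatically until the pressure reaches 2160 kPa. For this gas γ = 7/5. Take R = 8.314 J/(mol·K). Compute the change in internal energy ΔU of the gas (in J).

V₁ = nRT₁/P₁ = 4.72×8.314×612/471 = 51.0 L.
Adiabatic: T₂/T₁ = (P₂/P₁)^((γ−1)/γ) ⇒ T₂ = 612×(4.59)^0.286 = 946 K; V₂ = 17.2 L.
For an ideal gas ΔU = nCvΔT with Cv = (5/2)R = 20.8 J/(mol·K).
ΔU = 4.72×20.8×(946−612) = 32700 J.

32700 J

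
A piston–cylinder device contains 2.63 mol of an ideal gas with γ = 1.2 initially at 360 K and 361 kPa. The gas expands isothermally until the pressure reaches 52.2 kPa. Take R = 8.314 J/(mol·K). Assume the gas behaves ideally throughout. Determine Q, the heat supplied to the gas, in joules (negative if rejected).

15200 J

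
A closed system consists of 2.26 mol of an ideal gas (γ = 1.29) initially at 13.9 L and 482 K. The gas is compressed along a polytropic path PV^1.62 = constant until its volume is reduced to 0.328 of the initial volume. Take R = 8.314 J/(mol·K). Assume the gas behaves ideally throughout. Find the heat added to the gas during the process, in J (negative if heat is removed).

16600 J

P₁ = nRT₁/V₁ = 2.26×8.314×482/13.9 = 652 kPa.
Polytropic n=1.62: T₂ = T₁(V₁/V₂)^(n−1) = 482×(3.05)^0.62 = 962 K; P₂ = P₁(V₁/V₂)^n = 3960 kPa.
W = (P₁V₁−P₂V₂)/(n−1) = (652×13.9−3960×4.56)/0.62 = -14500 J.
ΔU = nCvΔT = 2.26×28.7×(962−482) = 31100 J.
Q = ΔU + W = 16600 J.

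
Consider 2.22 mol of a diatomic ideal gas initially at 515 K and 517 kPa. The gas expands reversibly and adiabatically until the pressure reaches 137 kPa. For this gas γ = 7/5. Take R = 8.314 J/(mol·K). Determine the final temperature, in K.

352 K

V₁ = nRT₁/P₁ = 2.22×8.314×515/517 = 18.4 L.
Adiabatic: T₂/T₁ = (P₂/P₁)^((γ−1)/γ) ⇒ T₂ = 515×(0.265)^0.286 = 352 K; V₂ = 47.5 L.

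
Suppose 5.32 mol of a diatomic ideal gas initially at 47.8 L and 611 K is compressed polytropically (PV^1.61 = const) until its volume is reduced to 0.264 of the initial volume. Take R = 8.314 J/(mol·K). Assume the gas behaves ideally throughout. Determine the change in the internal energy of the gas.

P₁ = nRT₁/V₁ = 5.32×8.314×611/47.8 = 565 kPa.
Polytropic n=1.61: T₂ = T₁(V₁/V₂)^(n−1) = 611×(3.79)^0.61 = 1380 K; P₂ = P₁(V₁/V₂)^n = 4830 kPa.
For an ideal gas ΔU = nCvΔT with Cv = (5/2)R = 20.8 J/(mol·K).
ΔU = 5.32×20.8×(1380−611) = 84700 J.

84700 J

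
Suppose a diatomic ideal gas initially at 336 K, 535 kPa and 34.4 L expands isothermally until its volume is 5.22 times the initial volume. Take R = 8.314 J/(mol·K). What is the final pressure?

Isothermal: T stays 336 K; PV = const ⇒ V₂ = 180 L, P₂ = 102 kPa.

102 kPa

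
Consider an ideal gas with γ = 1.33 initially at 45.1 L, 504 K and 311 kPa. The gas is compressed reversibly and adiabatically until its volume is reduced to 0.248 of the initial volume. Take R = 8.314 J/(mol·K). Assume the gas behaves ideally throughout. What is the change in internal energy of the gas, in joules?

n = P₁V₁/(RT₁) = 311×45.1/(8.314×504) = 3.35 mol.
Adiabatic: TV^(γ−1) = const ⇒ T₂ = 504×(4.03)^0.330 = 798 K; PV^γ = const ⇒ P₂ = 1990 kPa.
For an ideal gas ΔU = nCvΔT with Cv = R/(γ−1) = 25.2 J/(mol·K).
ΔU = 3.35×25.2×(798−504) = 24800 J.

24800 J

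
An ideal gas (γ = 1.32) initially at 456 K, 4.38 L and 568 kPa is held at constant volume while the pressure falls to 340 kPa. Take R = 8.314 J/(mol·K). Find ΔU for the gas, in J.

-3120 J

n = P₁V₁/(RT₁) = 568×4.38/(8.314×456) = 0.656 mol.
Isochoric: V stays 4.38 L; P/T = const ⇒ T₂ = 273 K, P₂ = 340 kPa.
For an ideal gas ΔU = nCvΔT with Cv = R/(γ−1) = 26.0 J/(mol·K).
ΔU = 0.656×26.0×(273−456) = -3120 J.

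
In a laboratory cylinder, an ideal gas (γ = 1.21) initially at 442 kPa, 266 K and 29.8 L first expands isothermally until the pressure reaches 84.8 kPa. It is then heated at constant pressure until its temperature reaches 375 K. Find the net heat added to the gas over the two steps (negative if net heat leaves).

n = P₁V₁/(RT₁) = 442×29.8/(8.314×266) = 5.96 mol.
Step 1 — Isothermal: T stays 266 K; PV = const ⇒ V₂ = 155 L, P₂ = 84.8 kPa.
ΔU = 0 (ideal gas, T constant).
W = nRT ln(V₂/V₁) = 5.96×8.314×266×ln(5.21) = 21700 J.
Q = ΔU + W = 21700 J.
State after step 1: P = 84.8 kPa, V = 155 L, T = 266 K.
Step 2 — Isobaric: P stays 84.8 kPa; V/T = const ⇒ T₂ = 375 K, V₂ = 219 L.
W = PΔV = 84.8×(219−155) kPa·L = 5400 J.
ΔU = nCvΔT = 5.96×39.6×(375−266) = 25700 J.
Q = ΔU + W = nCpΔT = 31100 J.
Net over both steps: W = 27100 J, Q = 52800 J, ΔU = 25700 J.

52800 J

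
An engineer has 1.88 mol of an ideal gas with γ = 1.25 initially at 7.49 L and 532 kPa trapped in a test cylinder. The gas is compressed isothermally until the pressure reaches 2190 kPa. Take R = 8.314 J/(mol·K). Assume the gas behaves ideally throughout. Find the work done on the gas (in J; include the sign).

5640 J

T₁ = P₁V₁/(nR) = 532×7.49/(1.88×8.314) = 255 K.
Isothermal: T stays 255 K; PV = const ⇒ V₂ = 1.82 L, P₂ = 2190 kPa.
W = nRT ln(V₂/V₁) = 1.88×8.314×255×ln(0.243) = -5640 J.
Work done on the gas = −W_by = 5640 J.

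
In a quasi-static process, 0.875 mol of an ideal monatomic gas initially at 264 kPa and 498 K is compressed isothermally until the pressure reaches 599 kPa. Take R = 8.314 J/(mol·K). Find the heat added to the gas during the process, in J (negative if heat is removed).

V₁ = nRT₁/P₁ = 0.875×8.314×498/264 = 13.7 L.
Isothermal: T stays 498 K; PV = const ⇒ V₂ = 6.05 L, P₂ = 599 kPa.
ΔU = 0 (ideal gas, T constant).
W = nRT ln(V₂/V₁) = 0.875×8.314×498×ln(0.441) = -2970 J.
Q = ΔU + W = -2970 J.

-2970 J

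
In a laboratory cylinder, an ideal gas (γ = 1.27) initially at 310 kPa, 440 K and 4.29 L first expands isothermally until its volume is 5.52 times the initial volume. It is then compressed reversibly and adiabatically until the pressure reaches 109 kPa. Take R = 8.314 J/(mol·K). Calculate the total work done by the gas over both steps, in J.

1530 J

n = P₁V₁/(RT₁) = 310×4.29/(8.314×440) = 0.364 mol.
Step 1 — Isothermal: T stays 440 K; PV = const ⇒ V₂ = 23.7 L, P₂ = 56.2 kPa.
ΔU = 0 (ideal gas, T constant).
W = nRT ln(V₂/V₁) = 0.364×8.314×440×ln(5.52) = 2270 J.
Q = ΔU + W = 2270 J.
State after step 1: P = 56.2 kPa, V = 23.7 L, T = 440 K.
Step 2 — Adiabatic: T₂/T₁ = (P₂/P₁)^((γ−1)/γ) ⇒ T₂ = 440×(1.94)^0.213 = 507 K; V₂ = 14.0 L.
ΔU = nCvΔT = 0.364×30.8×(507−440) = 746 J.
Q = 0 for an adiabatic process, so W = −ΔU = -746 J.
Net over both steps: W = 1530 J, Q = 2270 J, ΔU = 746 J.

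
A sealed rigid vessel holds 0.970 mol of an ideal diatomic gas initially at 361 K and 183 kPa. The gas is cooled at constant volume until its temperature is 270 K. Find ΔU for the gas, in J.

V₁ = nRT₁/P₁ = 0.970×8.314×361/183 = 15.9 L.
Isochoric: V stays 15.9 L; P/T = const ⇒ T₂ = 270 K, P₂ = 137 kPa.
For an ideal gas ΔU = nCvΔT with Cv = (5/2)R = 20.8 J/(mol·K).
ΔU = 0.970×20.8×(270−361) = -1830 J.

-1830 J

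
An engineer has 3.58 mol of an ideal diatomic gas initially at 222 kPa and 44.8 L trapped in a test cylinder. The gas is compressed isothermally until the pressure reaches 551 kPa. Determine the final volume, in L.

T₁ = P₁V₁/(nR) = 222×44.8/(3.58×8.314) = 334 K.
Isothermal: T stays 334 K; PV = const ⇒ V₂ = 18.1 L, P₂ = 551 kPa.

18.1 L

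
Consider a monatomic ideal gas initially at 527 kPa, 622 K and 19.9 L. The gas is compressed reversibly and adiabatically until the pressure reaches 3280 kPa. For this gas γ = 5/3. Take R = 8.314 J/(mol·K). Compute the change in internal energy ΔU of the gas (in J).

17000 J

n = P₁V₁/(RT₁) = 527×19.9/(8.314×622) = 2.03 mol.
Adiabatic: T₂/T₁ = (P₂/P₁)^((γ−1)/γ) ⇒ T₂ = 622×(6.22)^0.400 = 1290 K; V₂ = 6.64 L.
For an ideal gas ΔU = nCvΔT with Cv = (3/2)R = 12.5 J/(mol·K).
ΔU = 2.03×12.5×(1290−622) = 17000 J.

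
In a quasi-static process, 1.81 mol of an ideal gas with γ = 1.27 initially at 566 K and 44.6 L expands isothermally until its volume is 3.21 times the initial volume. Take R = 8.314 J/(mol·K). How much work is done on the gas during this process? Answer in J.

P₁ = nRT₁/V₁ = 1.81×8.314×566/44.6 = 191 kPa.
Isothermal: T stays 566 K; PV = const ⇒ V₂ = 143 L, P₂ = 59.5 kPa.
W = nRT ln(V₂/V₁) = 1.81×8.314×566×ln(3.21) = 9930 J.
Work done on the gas = −W_by = -9930 J.

-9930 J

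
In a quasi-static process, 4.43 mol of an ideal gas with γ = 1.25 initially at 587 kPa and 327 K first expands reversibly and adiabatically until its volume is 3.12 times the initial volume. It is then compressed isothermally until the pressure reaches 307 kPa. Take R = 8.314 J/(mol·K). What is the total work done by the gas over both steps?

4910 J

V₁ = nRT₁/P₁ = 4.43×8.314×327/587 = 20.5 L.
Step 1 — Adiabatic: TV^(γ−1) = const ⇒ T₂ = 327×(0.321)^0.250 = 246 K; PV^γ = const ⇒ P₂ = 142 kPa.
ΔU = nCvΔT = 4.43×33.3×(246−327) = -11900 J.
Q = 0 for an adiabatic process, so W = −ΔU = 11900 J.
State after step 1: P = 142 kPa, V = 64.0 L, T = 246 K.
Step 2 — Isothermal: T stays 246 K; PV = const ⇒ V₂ = 29.5 L, P₂ = 307 kPa.
ΔU = 0 (ideal gas, T constant).
W = nRT ln(V₂/V₁) = 4.43×8.314×246×ln(0.461) = -7020 J.
Q = ΔU + W = -7020 J.
Net over both steps: W = 4910 J, Q = -7020 J, ΔU = -11900 J.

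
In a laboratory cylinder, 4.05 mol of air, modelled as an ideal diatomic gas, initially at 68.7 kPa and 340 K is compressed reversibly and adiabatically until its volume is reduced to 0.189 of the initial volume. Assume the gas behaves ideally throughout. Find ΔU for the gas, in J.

27100 J

V₁ = nRT₁/P₁ = 4.05×8.314×340/68.7 = 167 L.
Adiabatic: TV^(γ−1) = const ⇒ T₂ = 340×(5.29)^0.400 = 662 K; PV^γ = const ⇒ P₂ = 708 kPa.
For an ideal gas ΔU = nCvΔT with Cv = (5/2)R = 20.8 J/(mol·K).
ΔU = 4.05×20.8×(662−340) = 27100 J.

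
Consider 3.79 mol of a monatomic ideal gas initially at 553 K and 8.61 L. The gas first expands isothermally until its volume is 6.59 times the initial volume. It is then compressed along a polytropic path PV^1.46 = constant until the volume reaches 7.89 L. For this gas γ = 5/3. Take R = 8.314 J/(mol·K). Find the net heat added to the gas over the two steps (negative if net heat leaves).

15500 J

P₁ = nRT₁/V₁ = 3.79×8.314×553/8.61 = 2020 kPa.
Step 1 — Isothermal: T stays 553 K; PV = const ⇒ V₂ = 56.7 L, P₂ = 307 kPa.
ΔU = 0 (ideal gas, T constant).
W = nRT ln(V₂/V₁) = 3.79×8.314×553×ln(6.59) = 32900 J.
Q = ΔU + W = 32900 J.
State after step 1: P = 307 kPa, V = 56.7 L, T = 553 K.
Step 2 — Polytropic n=1.46: T₂ = T₁(V₁/V₂)^(n−1) = 553×(7.19)^0.46 = 1370 K; P₂ = P₁(V₁/V₂)^n = 5470 kPa.
W = (P₁V₁−P₂V₂)/(n−1) = (307×56.7−5470×7.89)/0.46 = -56000 J.
ΔU = nCvΔT = 3.79×12.5×(1370−553) = 38600 J.
Q = ΔU + W = -17400 J.
Net over both steps: W = -23100 J, Q = 15500 J, ΔU = 38600 J.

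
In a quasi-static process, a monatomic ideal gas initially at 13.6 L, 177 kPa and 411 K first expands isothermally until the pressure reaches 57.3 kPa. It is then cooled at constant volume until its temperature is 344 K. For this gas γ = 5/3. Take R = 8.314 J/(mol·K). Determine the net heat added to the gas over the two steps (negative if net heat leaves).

n = P₁V₁/(RT₁) = 177×13.6/(8.314×411) = 0.704 mol.
Step 1 — Isothermal: T stays 411 K; PV = const ⇒ V₂ = 42.0 L, P₂ = 57.3 kPa.
ΔU = 0 (ideal gas, T constant).
W = nRT ln(V₂/V₁) = 0.704×8.314×411×ln(3.09) = 2710 J.
Q = ΔU + W = 2710 J.
State after step 1: P = 57.3 kPa, V = 42.0 L, T = 411 K.
Step 2 — Isochoric: V stays 42.0 L; P/T = const ⇒ T₂ = 344 K, P₂ = 48.0 kPa.
W = 0 (no volume change).
ΔU = nCvΔT = 0.704×12.5×(344−411) = -589 J.
Q = ΔU = -589 J.
Net over both steps: W = 2710 J, Q = 2130 J, ΔU = -589 J.

2130 J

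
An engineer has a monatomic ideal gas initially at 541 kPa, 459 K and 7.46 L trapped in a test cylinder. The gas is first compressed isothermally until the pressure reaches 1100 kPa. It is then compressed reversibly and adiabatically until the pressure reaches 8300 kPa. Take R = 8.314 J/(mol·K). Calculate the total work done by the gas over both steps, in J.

n = P₁V₁/(RT₁) = 541×7.46/(8.314×459) = 1.06 mol.
Step 1 — Isothermal: T stays 459 K; PV = const ⇒ V₂ = 3.67 L, P₂ = 1100 kPa.
ΔU = 0 (ideal gas, T constant).
W = nRT ln(V₂/V₁) = 1.06×8.314×459×ln(0.492) = -2860 J.
Q = ΔU + W = -2860 J.
State after step 1: P = 1100 kPa, V = 3.67 L, T = 459 K.
Step 2 — Adiabatic: T₂/T₁ = (P₂/P₁)^((γ−1)/γ) ⇒ T₂ = 459×(7.55)^0.400 = 1030 K; V₂ = 1.09 L.
ΔU = nCvΔT = 1.06×12.5×(1030−459) = 7530 J.
Q = 0 for an adiabatic process, so W = −ΔU = -7530 J.
Net over both steps: W = -10400 J, Q = -2860 J, ΔU = 7530 J.

-10400 J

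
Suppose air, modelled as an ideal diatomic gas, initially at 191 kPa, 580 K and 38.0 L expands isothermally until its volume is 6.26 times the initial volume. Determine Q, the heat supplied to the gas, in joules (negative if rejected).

n = P₁V₁/(RT₁) = 191×38.0/(8.314×580) = 1.51 mol.
Isothermal: T stays 580 K; PV = const ⇒ V₂ = 238 L, P₂ = 30.5 kPa.
ΔU = 0 (ideal gas, T constant).
W = nRT ln(V₂/V₁) = 1.51×8.314×580×ln(6.26) = 13300 J.
Q = ΔU + W = 13300 J.

13300 J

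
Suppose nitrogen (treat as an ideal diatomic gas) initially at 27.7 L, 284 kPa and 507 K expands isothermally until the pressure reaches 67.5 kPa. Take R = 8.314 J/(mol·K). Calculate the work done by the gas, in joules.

n = P₁V₁/(RT₁) = 284×27.7/(8.314×507) = 1.87 mol.
Isothermal: T stays 507 K; PV = const ⇒ V₂ = 117 L, P₂ = 67.5 kPa.
W = nRT ln(V₂/V₁) = 1.87×8.314×507×ln(4.21) = 11300 J.

11300 J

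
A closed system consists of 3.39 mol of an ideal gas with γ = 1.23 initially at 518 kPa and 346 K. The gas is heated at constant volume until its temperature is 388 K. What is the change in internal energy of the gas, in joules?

5150 J

V₁ = nRT₁/P₁ = 3.39×8.314×346/518 = 18.8 L.
Isochoric: V stays 18.8 L; P/T = const ⇒ T₂ = 388 K, P₂ = 581 kPa.
For an ideal gas ΔU = nCvΔT with Cv = R/(γ−1) = 36.1 J/(mol·K).
ΔU = 3.39×36.1×(388−346) = 5150 J.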